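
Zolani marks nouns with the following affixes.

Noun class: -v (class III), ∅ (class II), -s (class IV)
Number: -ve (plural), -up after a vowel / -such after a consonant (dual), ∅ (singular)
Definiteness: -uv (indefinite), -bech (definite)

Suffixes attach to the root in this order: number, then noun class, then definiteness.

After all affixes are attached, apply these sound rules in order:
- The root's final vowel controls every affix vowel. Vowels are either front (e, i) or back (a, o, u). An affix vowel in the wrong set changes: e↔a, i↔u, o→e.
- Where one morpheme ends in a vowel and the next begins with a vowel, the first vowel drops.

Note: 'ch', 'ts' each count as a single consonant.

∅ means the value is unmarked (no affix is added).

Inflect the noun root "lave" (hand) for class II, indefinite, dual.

lavipiv

Attach number dual -up (after vowel 'e') → laveup.
noun class = class II: zero marking, form stays laveup.
Attach definiteness indefinite -uv → laveupuv.
Apply vowel harmony: laveupuv → laveipiv.
Apply vowel deletion: laveipiv → lavipiv.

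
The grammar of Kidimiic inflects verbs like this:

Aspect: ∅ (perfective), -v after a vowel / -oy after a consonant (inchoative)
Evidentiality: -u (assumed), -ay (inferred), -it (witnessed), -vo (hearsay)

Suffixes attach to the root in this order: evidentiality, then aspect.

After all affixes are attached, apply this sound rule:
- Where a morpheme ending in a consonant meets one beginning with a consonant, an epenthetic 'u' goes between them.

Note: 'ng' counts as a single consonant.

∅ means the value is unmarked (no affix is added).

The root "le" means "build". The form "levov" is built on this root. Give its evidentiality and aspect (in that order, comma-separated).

Segment: le-vo-v.
evidentiality: -vo → hearsay.
aspect: -v/oy → inchoative.

hearsay, inchoative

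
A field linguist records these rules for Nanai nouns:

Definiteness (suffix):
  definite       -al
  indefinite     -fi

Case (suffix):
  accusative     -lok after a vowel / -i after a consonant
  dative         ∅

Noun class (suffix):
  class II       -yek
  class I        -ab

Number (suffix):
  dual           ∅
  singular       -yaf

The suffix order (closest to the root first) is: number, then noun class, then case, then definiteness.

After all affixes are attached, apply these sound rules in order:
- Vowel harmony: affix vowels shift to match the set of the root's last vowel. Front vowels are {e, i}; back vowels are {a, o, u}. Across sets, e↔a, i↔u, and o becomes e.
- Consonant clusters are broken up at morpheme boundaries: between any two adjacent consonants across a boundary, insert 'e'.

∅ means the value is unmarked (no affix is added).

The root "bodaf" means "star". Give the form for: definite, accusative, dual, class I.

number = dual: zero marking, form stays bodaf.
Attach noun class class I -ab → bodafab.
Attach case accusative -i (after consonant 'b') → bodafabi.
Attach definiteness definite -al → bodafabial.
Apply vowel harmony: bodafabial → bodafabual.
Epenthesis: no change.

bodafabual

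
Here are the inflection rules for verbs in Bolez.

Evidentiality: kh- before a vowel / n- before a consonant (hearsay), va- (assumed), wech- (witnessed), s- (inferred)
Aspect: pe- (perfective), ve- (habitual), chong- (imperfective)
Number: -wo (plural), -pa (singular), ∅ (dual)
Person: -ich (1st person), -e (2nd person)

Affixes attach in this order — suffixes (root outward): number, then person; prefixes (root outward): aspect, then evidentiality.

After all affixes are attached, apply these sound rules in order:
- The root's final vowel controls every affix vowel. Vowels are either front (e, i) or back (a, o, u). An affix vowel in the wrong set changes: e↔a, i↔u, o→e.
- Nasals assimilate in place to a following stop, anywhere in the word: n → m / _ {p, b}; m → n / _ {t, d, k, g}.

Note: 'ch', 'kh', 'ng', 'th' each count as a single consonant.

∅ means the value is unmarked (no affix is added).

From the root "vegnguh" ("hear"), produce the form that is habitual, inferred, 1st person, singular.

Attach number singular -pa → vegnguhpa.
Attach aspect habitual ve- → vevegnguhpa.
Attach person 1st person -ich → vevegnguhpaich.
Attach evidentiality inferred s- → svevegnguhpaich.
Apply vowel harmony: svevegnguhpaich → svavegnguhpauch.
Nasal assimilation: no change.

svavegnguhpauch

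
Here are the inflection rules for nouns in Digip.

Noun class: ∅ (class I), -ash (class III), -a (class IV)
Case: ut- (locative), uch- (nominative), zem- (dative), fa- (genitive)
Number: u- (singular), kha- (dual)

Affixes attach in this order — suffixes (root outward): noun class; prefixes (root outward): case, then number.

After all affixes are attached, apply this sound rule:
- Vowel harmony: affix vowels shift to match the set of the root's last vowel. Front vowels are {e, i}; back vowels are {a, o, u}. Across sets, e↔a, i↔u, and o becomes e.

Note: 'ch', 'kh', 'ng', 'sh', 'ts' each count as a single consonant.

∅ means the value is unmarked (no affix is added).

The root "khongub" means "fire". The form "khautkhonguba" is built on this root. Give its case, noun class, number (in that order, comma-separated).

Segment: kha-ut-khongub-a.
case: ut- → locative.
noun class: -a → class IV.
number: kha- → dual.

locative, class IV, dual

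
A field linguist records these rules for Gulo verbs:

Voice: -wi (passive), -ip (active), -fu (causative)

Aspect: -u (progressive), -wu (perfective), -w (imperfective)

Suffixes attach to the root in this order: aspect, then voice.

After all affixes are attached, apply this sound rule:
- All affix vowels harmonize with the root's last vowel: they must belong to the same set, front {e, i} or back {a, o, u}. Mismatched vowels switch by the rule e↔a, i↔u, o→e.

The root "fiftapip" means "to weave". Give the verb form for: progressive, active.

Attach aspect progressive -u → fiftapipu.
Attach voice active -ip → fiftapipuip.
Apply vowel harmony: fiftapipuip → fiftapipiip.

fiftapipiip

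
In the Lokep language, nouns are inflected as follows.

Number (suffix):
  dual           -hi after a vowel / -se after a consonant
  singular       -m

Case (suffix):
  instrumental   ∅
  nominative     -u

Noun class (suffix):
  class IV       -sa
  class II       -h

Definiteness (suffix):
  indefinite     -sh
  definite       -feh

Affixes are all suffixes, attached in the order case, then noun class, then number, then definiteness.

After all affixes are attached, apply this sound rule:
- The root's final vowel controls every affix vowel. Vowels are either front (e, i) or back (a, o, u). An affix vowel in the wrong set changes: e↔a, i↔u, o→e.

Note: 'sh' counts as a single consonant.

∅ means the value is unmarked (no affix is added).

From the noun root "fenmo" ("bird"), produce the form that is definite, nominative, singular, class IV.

fenmousamfah

Attach case nominative -u → fenmou.
Attach noun class class IV -sa → fenmousa.
Attach number singular -m → fenmousam.
Attach definiteness definite -feh → fenmousamfeh.
Apply vowel harmony: fenmousamfeh → fenmousamfah.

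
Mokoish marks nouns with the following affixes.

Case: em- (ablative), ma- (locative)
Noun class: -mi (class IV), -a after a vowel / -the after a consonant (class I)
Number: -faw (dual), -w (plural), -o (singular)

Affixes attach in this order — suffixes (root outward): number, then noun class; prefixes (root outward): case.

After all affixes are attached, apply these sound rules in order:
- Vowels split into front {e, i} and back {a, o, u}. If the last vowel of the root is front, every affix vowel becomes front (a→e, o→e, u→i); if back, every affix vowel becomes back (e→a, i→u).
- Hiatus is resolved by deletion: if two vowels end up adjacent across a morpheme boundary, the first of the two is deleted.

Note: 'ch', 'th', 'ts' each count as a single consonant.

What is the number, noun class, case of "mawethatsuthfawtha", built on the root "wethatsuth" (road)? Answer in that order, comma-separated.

dual, class I, locative

Segment: ma-wethatsuth-faw-the.
number: -faw → dual.
noun class: -a/the → class I.
case: ma- → locative.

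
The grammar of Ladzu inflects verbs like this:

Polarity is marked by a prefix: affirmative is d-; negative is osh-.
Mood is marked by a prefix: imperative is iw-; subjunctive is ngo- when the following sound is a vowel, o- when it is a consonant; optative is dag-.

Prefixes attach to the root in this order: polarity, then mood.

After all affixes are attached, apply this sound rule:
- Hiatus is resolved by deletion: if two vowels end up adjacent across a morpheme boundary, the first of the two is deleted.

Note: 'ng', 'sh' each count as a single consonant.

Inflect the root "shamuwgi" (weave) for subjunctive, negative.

Attach polarity negative osh- → oshshamuwgi.
Attach mood subjunctive ngo- (before vowel 'o') → ngooshshamuwgi.
Apply vowel deletion: ngooshshamuwgi → ngoshshamuwgi.

ngoshshamuwgi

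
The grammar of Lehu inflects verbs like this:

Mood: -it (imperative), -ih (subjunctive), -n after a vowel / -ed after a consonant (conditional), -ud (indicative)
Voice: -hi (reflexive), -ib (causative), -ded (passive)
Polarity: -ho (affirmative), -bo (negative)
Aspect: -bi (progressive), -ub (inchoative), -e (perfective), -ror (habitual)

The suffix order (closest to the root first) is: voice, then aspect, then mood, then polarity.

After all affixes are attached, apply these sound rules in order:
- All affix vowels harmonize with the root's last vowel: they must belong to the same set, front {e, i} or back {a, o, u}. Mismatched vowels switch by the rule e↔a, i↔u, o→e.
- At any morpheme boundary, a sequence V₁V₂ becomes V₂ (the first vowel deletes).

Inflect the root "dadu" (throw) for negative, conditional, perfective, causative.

Attach voice causative -ib → daduib.
Attach aspect perfective -e → daduibe.
Attach mood conditional -n (after vowel 'e') → daduiben.
Attach polarity negative -bo → daduibenbo.
Apply vowel harmony: daduibenbo → daduubanbo.
Apply vowel deletion: daduubanbo → dadubanbo.

dadubanbo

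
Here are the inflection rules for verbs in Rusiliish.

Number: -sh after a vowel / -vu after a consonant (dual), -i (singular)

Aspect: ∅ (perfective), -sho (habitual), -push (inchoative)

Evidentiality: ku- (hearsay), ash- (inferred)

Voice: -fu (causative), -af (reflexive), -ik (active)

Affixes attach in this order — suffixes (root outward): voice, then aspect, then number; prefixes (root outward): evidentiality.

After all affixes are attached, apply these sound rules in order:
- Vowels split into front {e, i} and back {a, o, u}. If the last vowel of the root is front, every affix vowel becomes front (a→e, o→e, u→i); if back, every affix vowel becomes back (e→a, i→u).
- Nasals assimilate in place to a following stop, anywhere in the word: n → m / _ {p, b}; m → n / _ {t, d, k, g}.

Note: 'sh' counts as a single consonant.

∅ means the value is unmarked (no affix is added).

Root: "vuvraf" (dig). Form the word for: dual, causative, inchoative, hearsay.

kuvuvraffupushvu

Attach voice causative -fu → vuvraffu.
Attach evidentiality hearsay ku- → kuvuvraffu.
Attach aspect inchoative -push → kuvuvraffupush.
Attach number dual -vu (after consonant 'sh') → kuvuvraffupushvu.
Vowel harmony: no change.
Nasal assimilation: no change.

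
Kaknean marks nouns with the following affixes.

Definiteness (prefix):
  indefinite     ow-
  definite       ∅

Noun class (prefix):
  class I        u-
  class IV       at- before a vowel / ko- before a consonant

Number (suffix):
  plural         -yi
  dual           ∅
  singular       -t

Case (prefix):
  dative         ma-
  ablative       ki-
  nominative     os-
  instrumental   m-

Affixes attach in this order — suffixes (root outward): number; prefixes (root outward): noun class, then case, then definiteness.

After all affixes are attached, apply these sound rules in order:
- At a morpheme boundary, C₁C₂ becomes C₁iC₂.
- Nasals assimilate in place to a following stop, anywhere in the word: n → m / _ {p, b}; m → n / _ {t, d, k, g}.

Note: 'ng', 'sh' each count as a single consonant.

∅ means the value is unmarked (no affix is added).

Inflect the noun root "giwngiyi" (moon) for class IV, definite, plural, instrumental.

mikogiwngiyiyi

Attach noun class class IV ko- (before consonant 'g') → kogiwngiyi.
Attach number plural -yi → kogiwngiyiyi.
Attach case instrumental m- → mkogiwngiyiyi.
definiteness = definite: zero marking, form stays mkogiwngiyiyi.
Apply epenthesis: mkogiwngiyiyi → mikogiwngiyiyi.
Nasal assimilation: no change.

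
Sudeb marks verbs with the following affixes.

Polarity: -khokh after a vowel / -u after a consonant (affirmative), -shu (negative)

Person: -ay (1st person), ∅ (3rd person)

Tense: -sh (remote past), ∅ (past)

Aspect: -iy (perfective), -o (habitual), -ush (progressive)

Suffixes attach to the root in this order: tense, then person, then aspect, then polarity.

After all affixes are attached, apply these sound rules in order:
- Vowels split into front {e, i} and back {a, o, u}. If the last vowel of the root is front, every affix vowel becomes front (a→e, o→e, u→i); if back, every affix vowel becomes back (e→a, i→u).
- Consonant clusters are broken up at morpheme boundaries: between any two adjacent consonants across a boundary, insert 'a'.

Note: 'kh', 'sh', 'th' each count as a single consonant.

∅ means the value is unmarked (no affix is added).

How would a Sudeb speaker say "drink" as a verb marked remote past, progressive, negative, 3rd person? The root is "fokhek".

fokhekashishashi

Attach tense remote past -sh → fokheksh.
person = 3rd person: zero marking, form stays fokheksh.
Attach aspect progressive -ush → fokhekshush.
Attach polarity negative -shu → fokhekshushshu.
Apply vowel harmony: fokhekshushshu → fokhekshishshi.
Apply epenthesis: fokhekshishshi → fokhekashishashi.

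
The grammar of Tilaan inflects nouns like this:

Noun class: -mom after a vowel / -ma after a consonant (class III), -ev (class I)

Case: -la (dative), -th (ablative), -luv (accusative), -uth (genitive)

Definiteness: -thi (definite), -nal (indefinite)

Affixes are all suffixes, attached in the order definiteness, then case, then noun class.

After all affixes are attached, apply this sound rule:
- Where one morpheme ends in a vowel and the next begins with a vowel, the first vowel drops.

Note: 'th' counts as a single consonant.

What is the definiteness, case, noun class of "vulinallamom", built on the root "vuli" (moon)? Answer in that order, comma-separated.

indefinite, dative, class III

Segment: vuli-nal-la-mom.
definiteness: -nal → indefinite.
case: -la → dative.
noun class: -mom/ma → class III.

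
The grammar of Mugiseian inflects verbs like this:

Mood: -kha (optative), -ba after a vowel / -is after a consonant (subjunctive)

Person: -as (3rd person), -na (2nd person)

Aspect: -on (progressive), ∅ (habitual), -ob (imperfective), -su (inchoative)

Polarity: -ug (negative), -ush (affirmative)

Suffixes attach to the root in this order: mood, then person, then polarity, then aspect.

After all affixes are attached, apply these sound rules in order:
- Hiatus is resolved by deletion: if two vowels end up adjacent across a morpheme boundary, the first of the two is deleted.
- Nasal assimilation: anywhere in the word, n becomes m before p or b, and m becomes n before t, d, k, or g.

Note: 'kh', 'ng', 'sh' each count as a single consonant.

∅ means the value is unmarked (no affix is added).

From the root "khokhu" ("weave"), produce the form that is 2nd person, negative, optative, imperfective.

khokhukhanugob

Attach mood optative -kha → khokhukha.
Attach person 2nd person -na → khokhukhana.
Attach polarity negative -ug → khokhukhanaug.
Attach aspect imperfective -ob → khokhukhanaugob.
Apply vowel deletion: khokhukhanaugob → khokhukhanugob.
Nasal assimilation: no change.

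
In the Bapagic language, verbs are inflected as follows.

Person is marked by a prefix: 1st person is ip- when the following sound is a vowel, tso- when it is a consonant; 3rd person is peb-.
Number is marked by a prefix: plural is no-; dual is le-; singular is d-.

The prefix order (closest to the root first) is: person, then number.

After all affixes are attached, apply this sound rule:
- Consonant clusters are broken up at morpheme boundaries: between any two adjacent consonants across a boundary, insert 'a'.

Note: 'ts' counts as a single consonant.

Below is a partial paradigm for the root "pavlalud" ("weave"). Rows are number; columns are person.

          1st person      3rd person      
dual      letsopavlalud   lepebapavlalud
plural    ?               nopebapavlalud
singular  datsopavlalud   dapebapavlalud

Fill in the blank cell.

notsopavlalud

Attach person 1st person tso- (before consonant 'p') → tsopavlalud.
Attach number plural no- → notsopavlalud.
Epenthesis: no change.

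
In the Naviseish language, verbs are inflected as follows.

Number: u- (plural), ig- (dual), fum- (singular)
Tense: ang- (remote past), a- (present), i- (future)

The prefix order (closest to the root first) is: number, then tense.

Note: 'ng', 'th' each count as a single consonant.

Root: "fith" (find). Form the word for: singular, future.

Attach number singular fum- → fumfith.
Attach tense future i- → ifumfith.

ifumfith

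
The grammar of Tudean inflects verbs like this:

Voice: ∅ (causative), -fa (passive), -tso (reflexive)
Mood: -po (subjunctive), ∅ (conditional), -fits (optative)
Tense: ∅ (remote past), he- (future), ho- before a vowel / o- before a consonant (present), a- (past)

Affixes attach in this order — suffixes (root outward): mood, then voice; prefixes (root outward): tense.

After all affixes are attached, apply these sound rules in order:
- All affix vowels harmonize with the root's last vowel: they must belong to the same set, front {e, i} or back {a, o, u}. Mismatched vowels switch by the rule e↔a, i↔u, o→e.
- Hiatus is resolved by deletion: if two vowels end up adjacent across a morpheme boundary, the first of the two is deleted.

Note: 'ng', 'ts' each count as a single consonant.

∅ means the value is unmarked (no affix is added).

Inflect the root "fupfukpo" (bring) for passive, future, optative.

hafupfukpofutsfa

Attach tense future he- → hefupfukpo.
Attach mood optative -fits → hefupfukpofits.
Attach voice passive -fa → hefupfukpofitsfa.
Apply vowel harmony: hefupfukpofitsfa → hafupfukpofutsfa.
Vowel deletion: no change.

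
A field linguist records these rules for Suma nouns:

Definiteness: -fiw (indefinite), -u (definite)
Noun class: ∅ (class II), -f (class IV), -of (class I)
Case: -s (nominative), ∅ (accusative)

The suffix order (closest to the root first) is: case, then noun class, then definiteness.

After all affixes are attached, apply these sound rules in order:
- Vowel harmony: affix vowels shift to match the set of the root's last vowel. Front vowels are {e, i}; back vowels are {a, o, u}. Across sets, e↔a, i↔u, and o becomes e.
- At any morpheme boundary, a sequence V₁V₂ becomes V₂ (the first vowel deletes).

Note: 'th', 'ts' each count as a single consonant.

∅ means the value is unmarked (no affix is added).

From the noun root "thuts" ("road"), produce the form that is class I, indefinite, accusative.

case = accusative: zero marking, form stays thuts.
Attach noun class class I -of → thutsof.
Attach definiteness indefinite -fiw → thutsoffiw.
Apply vowel harmony: thutsoffiw → thutsoffuw.
Vowel deletion: no change.

thutsoffuw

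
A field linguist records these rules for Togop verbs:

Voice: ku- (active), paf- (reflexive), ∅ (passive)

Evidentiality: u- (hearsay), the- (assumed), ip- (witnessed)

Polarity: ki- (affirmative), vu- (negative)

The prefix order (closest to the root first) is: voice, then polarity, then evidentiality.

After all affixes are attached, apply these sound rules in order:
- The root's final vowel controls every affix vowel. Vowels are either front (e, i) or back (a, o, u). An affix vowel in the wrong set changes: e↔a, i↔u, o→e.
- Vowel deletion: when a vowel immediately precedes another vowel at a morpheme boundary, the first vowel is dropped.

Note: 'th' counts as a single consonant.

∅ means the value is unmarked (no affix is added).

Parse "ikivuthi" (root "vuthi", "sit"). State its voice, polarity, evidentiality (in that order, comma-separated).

Segment: u-ki-vuthi.
voice: ∅ → passive.
polarity: ki- → affirmative.
evidentiality: u- → hearsay.

passive, affirmative, hearsay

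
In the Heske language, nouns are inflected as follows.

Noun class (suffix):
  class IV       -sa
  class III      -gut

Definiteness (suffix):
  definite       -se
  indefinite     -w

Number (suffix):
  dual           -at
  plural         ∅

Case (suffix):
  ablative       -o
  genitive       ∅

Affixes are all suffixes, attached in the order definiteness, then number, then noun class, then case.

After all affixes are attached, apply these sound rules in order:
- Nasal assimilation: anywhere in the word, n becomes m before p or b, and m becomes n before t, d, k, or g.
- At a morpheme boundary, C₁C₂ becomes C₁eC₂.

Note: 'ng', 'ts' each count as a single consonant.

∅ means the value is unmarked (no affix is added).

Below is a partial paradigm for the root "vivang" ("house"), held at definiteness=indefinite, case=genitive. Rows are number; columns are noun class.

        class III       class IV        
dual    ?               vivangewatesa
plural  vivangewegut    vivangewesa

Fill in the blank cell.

vivangewategut

Attach definiteness indefinite -w → vivangw.
Attach number dual -at → vivangwat.
Attach noun class class III -gut → vivangwatgut.
case = genitive: zero marking, form stays vivangwatgut.
Nasal assimilation: no change.
Apply epenthesis: vivangwatgut → vivangewategut.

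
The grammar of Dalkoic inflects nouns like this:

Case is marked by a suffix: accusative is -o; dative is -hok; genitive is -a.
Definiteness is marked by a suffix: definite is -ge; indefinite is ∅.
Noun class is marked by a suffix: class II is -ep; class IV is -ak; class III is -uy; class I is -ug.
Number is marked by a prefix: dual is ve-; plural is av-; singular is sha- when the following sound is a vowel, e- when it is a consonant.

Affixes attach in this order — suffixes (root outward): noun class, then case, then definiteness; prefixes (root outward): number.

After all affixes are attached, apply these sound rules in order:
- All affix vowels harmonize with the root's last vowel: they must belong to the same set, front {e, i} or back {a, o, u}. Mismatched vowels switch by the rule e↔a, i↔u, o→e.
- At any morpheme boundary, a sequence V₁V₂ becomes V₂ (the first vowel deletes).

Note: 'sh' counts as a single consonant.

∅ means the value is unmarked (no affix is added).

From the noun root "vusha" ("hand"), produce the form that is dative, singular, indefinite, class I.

avushughok

Attach noun class class I -ug → vushaug.
Attach case dative -hok → vushaughok.
Attach number singular e- (before consonant 'v') → evushaughok.
definiteness = indefinite: zero marking, form stays evushaughok.
Apply vowel harmony: evushaughok → avushaughok.
Apply vowel deletion: avushaughok → avushughok.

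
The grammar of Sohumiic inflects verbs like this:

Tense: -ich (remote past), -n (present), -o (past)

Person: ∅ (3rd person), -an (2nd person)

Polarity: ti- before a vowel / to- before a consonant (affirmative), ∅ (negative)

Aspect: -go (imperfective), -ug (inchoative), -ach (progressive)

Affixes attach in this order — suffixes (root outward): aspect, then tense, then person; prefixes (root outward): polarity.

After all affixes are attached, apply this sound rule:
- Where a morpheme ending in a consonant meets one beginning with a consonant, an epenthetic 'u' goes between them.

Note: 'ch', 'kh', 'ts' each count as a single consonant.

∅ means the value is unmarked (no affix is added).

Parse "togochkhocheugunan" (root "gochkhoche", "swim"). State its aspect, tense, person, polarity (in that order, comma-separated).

Segment: to-gochkhoche-ug-n-an.
aspect: -ug → inchoative.
tense: -n → present.
person: -an → 2nd person.
polarity: ti/to- → affirmative.

inchoative, present, 2nd person, affirmative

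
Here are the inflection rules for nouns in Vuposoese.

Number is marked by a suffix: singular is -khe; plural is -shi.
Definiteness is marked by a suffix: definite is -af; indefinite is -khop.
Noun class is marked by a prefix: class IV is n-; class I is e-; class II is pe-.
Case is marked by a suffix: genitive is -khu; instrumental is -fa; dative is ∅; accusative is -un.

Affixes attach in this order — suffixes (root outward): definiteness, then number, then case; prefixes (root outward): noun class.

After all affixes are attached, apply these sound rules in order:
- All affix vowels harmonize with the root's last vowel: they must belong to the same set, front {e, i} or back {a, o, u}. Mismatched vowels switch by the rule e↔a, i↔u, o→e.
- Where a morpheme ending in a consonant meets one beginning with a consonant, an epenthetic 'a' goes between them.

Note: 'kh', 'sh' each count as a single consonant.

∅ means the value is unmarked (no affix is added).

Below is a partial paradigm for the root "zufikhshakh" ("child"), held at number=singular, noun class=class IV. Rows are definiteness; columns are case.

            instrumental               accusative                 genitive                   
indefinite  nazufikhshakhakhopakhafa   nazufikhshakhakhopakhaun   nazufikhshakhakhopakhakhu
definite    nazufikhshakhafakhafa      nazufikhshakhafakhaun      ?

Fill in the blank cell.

Attach definiteness definite -af → zufikhshakhaf.
Attach number singular -khe → zufikhshakhafkhe.
Attach noun class class IV n- → nzufikhshakhafkhe.
Attach case genitive -khu → nzufikhshakhafkhekhu.
Apply vowel harmony: nzufikhshakhafkhekhu → nzufikhshakhafkhakhu.
Apply epenthesis: nzufikhshakhafkhakhu → nazufikhshakhafakhakhu.

nazufikhshakhafakhakhu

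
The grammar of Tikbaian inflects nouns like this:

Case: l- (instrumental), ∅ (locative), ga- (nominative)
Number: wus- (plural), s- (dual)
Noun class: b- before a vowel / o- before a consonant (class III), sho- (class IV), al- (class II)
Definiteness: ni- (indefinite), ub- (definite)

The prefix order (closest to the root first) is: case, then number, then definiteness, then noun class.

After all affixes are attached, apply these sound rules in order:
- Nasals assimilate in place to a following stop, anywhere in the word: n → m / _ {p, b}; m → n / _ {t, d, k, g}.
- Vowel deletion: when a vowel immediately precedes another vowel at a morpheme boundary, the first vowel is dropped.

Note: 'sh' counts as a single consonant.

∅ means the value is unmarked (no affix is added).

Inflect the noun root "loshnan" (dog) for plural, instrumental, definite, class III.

Attach case instrumental l- → lloshnan.
Attach number plural wus- → wuslloshnan.
Attach definiteness definite ub- → ubwuslloshnan.
Attach noun class class III b- (before vowel 'u') → bubwuslloshnan.
Nasal assimilation: no change.
Vowel deletion: no change.

bubwuslloshnan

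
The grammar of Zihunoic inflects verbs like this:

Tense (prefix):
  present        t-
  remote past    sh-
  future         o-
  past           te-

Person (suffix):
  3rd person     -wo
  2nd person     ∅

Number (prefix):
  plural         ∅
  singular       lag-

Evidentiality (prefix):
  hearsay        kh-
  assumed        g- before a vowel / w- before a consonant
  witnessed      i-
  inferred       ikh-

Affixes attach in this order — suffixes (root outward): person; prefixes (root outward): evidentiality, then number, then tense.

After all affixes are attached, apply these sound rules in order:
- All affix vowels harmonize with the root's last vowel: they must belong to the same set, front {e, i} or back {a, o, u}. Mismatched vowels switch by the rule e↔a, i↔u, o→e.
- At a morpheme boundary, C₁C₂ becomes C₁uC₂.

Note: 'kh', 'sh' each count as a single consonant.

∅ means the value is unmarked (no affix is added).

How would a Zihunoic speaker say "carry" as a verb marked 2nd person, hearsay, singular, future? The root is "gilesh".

elegukhugilesh

person = 2nd person: zero marking, form stays gilesh.
Attach evidentiality hearsay kh- → khgilesh.
Attach number singular lag- → lagkhgilesh.
Attach tense future o- → olagkhgilesh.
Apply vowel harmony: olagkhgilesh → elegkhgilesh.
Apply epenthesis: elegkhgilesh → elegukhugilesh.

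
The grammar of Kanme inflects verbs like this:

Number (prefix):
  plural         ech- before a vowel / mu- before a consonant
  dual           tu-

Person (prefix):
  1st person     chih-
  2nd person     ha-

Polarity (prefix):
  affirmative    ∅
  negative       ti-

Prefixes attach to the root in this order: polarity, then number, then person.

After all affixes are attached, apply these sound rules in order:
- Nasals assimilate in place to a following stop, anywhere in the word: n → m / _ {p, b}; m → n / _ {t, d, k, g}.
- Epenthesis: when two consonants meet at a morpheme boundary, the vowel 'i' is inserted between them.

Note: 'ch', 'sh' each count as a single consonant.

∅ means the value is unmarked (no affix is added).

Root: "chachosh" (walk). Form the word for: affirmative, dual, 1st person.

polarity = affirmative: zero marking, form stays chachosh.
Attach number dual tu- → tuchachosh.
Attach person 1st person chih- → chihtuchachosh.
Nasal assimilation: no change.
Apply epenthesis: chihtuchachosh → chihituchachosh.

chihituchachosh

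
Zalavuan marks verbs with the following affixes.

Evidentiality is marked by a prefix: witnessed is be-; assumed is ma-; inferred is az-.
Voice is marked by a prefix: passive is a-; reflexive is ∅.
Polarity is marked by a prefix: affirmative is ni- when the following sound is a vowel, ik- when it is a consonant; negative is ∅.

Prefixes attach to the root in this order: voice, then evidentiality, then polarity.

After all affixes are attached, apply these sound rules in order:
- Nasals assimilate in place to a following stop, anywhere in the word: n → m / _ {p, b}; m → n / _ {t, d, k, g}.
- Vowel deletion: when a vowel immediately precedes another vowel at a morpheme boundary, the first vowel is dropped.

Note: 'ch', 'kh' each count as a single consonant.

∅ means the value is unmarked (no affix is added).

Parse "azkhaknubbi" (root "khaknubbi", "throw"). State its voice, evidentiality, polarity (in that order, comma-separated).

reflexive, inferred, negative

Segment: az-khaknubbi.
voice: ∅ → reflexive.
evidentiality: az- → inferred.
polarity: ∅ → negative.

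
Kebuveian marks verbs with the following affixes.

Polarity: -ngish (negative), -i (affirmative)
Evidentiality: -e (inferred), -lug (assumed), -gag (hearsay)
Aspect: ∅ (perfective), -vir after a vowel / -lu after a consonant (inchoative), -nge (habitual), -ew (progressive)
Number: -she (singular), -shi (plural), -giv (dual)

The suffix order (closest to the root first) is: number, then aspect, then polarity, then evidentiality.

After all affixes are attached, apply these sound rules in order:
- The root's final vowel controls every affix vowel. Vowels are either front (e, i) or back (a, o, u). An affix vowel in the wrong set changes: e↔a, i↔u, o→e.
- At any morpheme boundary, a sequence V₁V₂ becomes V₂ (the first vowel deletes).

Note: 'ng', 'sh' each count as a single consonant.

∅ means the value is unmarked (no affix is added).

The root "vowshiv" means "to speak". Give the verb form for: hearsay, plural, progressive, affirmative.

Attach number plural -shi → vowshivshi.
Attach aspect progressive -ew → vowshivshiew.
Attach polarity affirmative -i → vowshivshiewi.
Attach evidentiality hearsay -gag → vowshivshiewigag.
Apply vowel harmony: vowshivshiewigag → vowshivshiewigeg.
Apply vowel deletion: vowshivshiewigeg → vowshivshewigeg.

vowshivshewigeg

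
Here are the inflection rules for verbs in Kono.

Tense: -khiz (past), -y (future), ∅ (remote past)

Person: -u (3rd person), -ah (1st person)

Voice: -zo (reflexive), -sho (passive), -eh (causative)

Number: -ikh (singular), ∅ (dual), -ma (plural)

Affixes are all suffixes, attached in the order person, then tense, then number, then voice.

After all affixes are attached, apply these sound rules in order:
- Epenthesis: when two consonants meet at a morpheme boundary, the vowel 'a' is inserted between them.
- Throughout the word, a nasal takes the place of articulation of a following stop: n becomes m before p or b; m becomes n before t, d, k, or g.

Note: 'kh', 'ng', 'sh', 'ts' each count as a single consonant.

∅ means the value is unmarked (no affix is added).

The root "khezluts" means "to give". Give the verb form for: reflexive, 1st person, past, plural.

Attach person 1st person -ah → khezlutsah.
Attach tense past -khiz → khezlutsahkhiz.
Attach number plural -ma → khezlutsahkhizma.
Attach voice reflexive -zo → khezlutsahkhizmazo.
Apply epenthesis: khezlutsahkhizmazo → khezlutsahakhizamazo.
Nasal assimilation: no change.

khezlutsahakhizamazo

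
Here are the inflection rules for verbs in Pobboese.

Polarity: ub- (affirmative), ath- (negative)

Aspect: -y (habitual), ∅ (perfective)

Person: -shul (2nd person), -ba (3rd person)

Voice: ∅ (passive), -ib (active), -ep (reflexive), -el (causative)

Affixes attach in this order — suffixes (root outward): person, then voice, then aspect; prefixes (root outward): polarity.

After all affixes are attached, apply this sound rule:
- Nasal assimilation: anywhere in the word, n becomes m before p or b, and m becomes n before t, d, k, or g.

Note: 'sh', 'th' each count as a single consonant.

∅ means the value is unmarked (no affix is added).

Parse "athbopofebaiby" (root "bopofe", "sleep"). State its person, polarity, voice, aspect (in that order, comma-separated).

Segment: ath-bopofe-ba-ib-y.
person: -ba → 3rd person.
polarity: ath- → negative.
voice: -ib → active.
aspect: -y → habitual.

3rd person, negative, active, habitual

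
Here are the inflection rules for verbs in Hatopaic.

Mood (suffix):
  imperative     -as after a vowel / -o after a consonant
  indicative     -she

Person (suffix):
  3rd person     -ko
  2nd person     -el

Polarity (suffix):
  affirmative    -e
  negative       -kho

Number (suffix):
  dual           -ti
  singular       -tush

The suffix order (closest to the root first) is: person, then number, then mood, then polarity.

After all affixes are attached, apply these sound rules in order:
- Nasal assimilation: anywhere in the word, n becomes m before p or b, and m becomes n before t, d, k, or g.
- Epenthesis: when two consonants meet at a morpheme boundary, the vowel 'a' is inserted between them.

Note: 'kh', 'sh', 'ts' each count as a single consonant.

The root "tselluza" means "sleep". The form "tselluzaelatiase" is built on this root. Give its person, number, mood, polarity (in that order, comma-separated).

Segment: tselluza-el-ti-as-e.
person: -el → 2nd person.
number: -ti → dual.
mood: -as/o → imperative.
polarity: -e → affirmative.

2nd person, dual, imperative, affirmative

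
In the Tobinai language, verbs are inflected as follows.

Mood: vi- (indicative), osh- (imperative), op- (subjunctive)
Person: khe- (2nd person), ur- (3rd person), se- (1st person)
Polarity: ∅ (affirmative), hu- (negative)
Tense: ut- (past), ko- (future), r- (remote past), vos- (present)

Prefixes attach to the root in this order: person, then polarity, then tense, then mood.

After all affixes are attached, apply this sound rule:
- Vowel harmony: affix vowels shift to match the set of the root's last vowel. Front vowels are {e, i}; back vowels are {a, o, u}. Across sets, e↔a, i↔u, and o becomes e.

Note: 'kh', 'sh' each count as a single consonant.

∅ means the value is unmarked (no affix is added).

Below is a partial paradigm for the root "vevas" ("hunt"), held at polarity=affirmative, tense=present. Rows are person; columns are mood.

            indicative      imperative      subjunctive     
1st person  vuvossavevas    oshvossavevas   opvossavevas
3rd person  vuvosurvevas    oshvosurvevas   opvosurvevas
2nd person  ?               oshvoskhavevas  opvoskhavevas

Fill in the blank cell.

Attach person 2nd person khe- → khevevas.
polarity = affirmative: zero marking, form stays khevevas.
Attach tense present vos- → voskhevevas.
Attach mood indicative vi- → vivoskhevevas.
Apply vowel harmony: vivoskhevevas → vuvoskhavevas.

vuvoskhavevas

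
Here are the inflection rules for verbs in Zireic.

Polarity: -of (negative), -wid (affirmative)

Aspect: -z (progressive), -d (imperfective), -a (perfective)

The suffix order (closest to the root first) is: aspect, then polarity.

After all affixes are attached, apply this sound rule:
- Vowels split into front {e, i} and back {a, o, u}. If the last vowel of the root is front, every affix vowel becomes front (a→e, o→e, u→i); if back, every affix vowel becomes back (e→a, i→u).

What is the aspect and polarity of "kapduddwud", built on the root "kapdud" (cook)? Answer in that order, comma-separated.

imperfective, affirmative

Segment: kapdud-d-wid.
aspect: -d → imperfective.
polarity: -wid → affirmative.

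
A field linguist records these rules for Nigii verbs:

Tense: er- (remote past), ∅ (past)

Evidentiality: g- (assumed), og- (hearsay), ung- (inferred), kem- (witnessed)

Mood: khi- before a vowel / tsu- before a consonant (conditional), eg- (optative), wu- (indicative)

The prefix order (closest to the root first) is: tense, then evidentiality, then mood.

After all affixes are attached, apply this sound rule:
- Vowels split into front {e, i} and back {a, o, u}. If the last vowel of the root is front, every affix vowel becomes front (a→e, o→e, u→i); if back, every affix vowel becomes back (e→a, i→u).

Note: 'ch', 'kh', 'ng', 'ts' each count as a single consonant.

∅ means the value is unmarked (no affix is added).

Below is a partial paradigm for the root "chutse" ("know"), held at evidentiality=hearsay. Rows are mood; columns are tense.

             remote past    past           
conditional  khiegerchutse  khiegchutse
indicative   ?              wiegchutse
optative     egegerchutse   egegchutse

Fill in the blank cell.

Attach tense remote past er- → erchutse.
Attach evidentiality hearsay og- → ogerchutse.
Attach mood indicative wu- → wuogerchutse.
Apply vowel harmony: wuogerchutse → wiegerchutse.

wiegerchutse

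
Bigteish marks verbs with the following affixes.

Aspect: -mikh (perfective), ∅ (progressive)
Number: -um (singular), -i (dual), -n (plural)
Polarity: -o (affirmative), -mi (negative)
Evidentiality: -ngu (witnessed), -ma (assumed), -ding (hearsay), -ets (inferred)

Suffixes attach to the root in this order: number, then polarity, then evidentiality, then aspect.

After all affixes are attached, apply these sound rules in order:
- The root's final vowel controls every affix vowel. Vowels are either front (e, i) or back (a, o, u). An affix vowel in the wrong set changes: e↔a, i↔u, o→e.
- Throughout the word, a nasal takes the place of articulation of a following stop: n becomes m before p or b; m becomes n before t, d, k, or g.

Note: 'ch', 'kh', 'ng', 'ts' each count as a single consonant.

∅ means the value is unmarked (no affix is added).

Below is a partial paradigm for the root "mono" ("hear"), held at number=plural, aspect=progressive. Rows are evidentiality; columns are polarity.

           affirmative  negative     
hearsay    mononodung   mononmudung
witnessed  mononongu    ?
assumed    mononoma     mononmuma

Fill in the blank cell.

Attach number plural -n → monon.
Attach polarity negative -mi → mononmi.
Attach evidentiality witnessed -ngu → mononmingu.
aspect = progressive: zero marking, form stays mononmingu.
Apply vowel harmony: mononmingu → mononmungu.
Nasal assimilation: no change.

mononmungu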